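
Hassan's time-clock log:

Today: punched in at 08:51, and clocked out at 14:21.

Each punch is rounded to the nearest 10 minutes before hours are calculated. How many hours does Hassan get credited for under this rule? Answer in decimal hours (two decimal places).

5.50 hours

Today: in 08:51→08:50, out 14:21→14:20; 5 h 30 min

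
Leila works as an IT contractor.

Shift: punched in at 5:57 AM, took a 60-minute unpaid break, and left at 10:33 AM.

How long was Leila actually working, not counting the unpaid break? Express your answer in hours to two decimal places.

Shift: 5:57 AM–10:33 AM = 4 h 36 min; less 60 min break → 3 h 36 min

3.60 hours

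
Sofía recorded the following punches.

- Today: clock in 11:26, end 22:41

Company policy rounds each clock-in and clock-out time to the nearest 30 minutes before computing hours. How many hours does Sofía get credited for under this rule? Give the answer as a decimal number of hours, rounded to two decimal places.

11.00 hours

Today: in 11:26→11:30, out 22:41→22:30; 11 h 0 min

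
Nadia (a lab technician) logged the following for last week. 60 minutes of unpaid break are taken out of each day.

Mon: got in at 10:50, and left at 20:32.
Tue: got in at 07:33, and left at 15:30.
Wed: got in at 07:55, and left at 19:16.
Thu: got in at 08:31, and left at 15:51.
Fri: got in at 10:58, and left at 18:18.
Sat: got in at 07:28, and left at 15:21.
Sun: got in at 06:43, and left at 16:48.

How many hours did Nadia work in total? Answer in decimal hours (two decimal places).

54.63 hours

Mon: 10:50–20:32 = 9 h 42 min; less 60 min break → 8 h 42 min
Tue: 07:33–15:30 = 7 h 57 min; less 60 min break → 6 h 57 min
Wed: 07:55–19:16 = 11 h 21 min; less 60 min break → 10 h 21 min
Thu: 08:31–15:51 = 7 h 20 min; less 60 min break → 6 h 20 min
Fri: 10:58–18:18 = 7 h 20 min; less 60 min break → 6 h 20 min
Sat: 07:28–15:21 = 7 h 53 min; less 60 min break → 6 h 53 min
Sun: 06:43–16:48 = 10 h 5 min; less 60 min break → 9 h 5 min
Total: 8 h 42 min + 6 h 57 min + 10 h 21 min + 6 h 20 min + 6 h 20 min + 6 h 53 min + 9 h 5 min = 54 h 38 min.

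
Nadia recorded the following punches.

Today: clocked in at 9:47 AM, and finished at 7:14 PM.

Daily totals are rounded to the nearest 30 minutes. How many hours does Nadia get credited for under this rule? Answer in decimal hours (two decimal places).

Today: 9:47 AM–7:14 PM = 9 h 27 min → rounds to 9 h 30 min

9.50 hours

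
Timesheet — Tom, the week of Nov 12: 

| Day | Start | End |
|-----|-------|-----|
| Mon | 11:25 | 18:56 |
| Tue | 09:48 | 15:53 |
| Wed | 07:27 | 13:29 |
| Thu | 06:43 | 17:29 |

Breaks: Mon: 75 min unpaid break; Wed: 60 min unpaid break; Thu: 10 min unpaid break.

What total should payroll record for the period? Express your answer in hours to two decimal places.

27.98 hours

Mon: 11:25–18:56 = 7 h 31 min; less 75 min break → 6 h 16 min
Tue: 09:48–15:53 = 6 h 5 min
Wed: 07:27–13:29 = 6 h 2 min; less 60 min break → 5 h 2 min
Thu: 06:43–17:29 = 10 h 46 min; less 10 min break → 10 h 36 min
Total: 6 h 16 min + 6 h 5 min + 5 h 2 min + 10 h 36 min = 27 h 59 min.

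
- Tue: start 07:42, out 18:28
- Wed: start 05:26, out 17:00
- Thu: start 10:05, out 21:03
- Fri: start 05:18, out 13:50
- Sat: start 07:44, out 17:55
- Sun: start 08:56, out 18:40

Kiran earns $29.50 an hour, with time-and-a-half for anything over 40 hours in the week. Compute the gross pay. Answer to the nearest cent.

$2142.44

Tue: 07:42–18:28 = 10 h 46 min
Wed: 05:26–17:00 = 11 h 34 min
Thu: 10:05–21:03 = 10 h 58 min
Fri: 05:18–13:50 = 8 h 32 min
Sat: 07:44–17:55 = 10 h 11 min
Sun: 08:56–18:40 = 9 h 44 min
Total worked: 61 h 45 min = 3705 min.
Regular 40 h 0 min = 2400 min at $29.50/h; overtime 21 h 45 min = 1305 min at $44.25/h.
Pay = (2400 × $29.50 + 1305 × $44.25) ÷ 60 = $2142.44.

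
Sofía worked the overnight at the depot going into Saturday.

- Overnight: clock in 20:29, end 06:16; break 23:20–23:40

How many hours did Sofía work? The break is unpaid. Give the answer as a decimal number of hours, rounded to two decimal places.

9.45 hours

Overnight: 20:29 → midnight = 3 h 31 min; midnight → 06:16 = 6 h 16 min; span 9 h 47 min; less 20 min break → 9 h 27 min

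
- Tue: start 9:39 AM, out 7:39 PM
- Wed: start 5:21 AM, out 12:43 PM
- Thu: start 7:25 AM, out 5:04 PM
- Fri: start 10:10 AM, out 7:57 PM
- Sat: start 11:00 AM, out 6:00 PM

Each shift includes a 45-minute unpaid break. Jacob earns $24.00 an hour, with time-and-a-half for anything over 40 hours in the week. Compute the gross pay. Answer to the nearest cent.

Tue: 9:39 AM–7:39 PM = 10 h 0 min; less 45 min break → 9 h 15 min
Wed: 5:21 AM–12:43 PM = 7 h 22 min; less 45 min break → 6 h 37 min
Thu: 7:25 AM–5:04 PM = 9 h 39 min; less 45 min break → 8 h 54 min
Fri: 10:10 AM–7:57 PM = 9 h 47 min; less 45 min break → 9 h 2 min
Sat: 11:00 AM–6:00 PM = 7 h 0 min; less 45 min break → 6 h 15 min
Total worked: 40 h 3 min = 2403 min.
Regular 40 h 0 min = 2400 min at $24.00/h; overtime 0 h 3 min = 3 min at $36.00/h.
Pay = (2400 × $24.00 + 3 × $36.00) ÷ 60 = $961.80.

$961.80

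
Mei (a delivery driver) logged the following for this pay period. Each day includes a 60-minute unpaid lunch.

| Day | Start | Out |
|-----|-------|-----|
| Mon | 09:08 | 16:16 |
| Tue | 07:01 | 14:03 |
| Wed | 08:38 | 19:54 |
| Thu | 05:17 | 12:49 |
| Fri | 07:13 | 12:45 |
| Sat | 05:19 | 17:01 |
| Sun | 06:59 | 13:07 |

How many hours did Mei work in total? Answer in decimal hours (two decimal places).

49.33 hours

Mon: 09:08–16:16 = 7 h 8 min; less 60 min break → 6 h 8 min
Tue: 07:01–14:03 = 7 h 2 min; less 60 min break → 6 h 2 min
Wed: 08:38–19:54 = 11 h 16 min; less 60 min break → 10 h 16 min
Thu: 05:17–12:49 = 7 h 32 min; less 60 min break → 6 h 32 min
Fri: 07:13–12:45 = 5 h 32 min; less 60 min break → 4 h 32 min
Sat: 05:19–17:01 = 11 h 42 min; less 60 min break → 10 h 42 min
Sun: 06:59–13:07 = 6 h 8 min; less 60 min break → 5 h 8 min
Total: 6 h 8 min + 6 h 2 min + 10 h 16 min + 6 h 32 min + 4 h 32 min + 10 h 42 min + 5 h 8 min = 49 h 20 min.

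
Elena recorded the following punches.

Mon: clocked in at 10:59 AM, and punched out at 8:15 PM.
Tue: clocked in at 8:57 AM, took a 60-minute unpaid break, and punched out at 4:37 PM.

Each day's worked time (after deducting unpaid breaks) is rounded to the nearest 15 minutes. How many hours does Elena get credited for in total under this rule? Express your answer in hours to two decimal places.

Mon: 10:59 AM–8:15 PM = 9 h 16 min → rounds to 9 h 15 min
Tue: 8:57 AM–4:37 PM = 7 h 40 min − 60 min = 6 h 40 min → rounds to 6 h 45 min
Total credited: 16 h 0 min.

16.00 hours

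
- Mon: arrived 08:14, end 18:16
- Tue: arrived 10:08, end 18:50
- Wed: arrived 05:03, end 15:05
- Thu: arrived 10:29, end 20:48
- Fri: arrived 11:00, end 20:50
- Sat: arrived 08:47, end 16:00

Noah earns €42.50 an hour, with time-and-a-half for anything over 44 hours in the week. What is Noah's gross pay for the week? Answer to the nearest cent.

€2643.50

Mon: 08:14–18:16 = 10 h 2 min
Tue: 10:08–18:50 = 8 h 42 min
Wed: 05:03–15:05 = 10 h 2 min
Thu: 10:29–20:48 = 10 h 19 min
Fri: 11:00–20:50 = 9 h 50 min
Sat: 08:47–16:00 = 7 h 13 min
Total worked: 56 h 8 min = 3368 min.
Regular 44 h 0 min = 2640 min at €42.50/h; overtime 12 h 8 min = 728 min at €63.75/h.
Pay = (2640 × €42.50 + 728 × €63.75) ÷ 60 = €2643.50.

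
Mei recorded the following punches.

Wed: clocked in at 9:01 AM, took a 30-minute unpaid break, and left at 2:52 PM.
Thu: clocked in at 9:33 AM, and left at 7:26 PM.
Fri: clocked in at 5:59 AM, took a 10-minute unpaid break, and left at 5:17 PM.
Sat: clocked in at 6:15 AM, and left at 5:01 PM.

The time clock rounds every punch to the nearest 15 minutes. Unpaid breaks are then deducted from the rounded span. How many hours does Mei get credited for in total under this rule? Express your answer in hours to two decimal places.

37.08 hours

Wed: in 9:01 AM→9:00 AM, out 2:52 PM→2:45 PM; 5 h 45 min − 30 min = 5 h 15 min
Thu: in 9:33 AM→9:30 AM, out 7:26 PM→7:30 PM; 10 h 0 min
Fri: in 5:59 AM→6:00 AM, out 5:17 PM→5:15 PM; 11 h 15 min − 10 min = 11 h 5 min
Sat: in 6:15 AM→6:15 AM, out 5:01 PM→5:00 PM; 10 h 45 min
Total credited: 37 h 5 min.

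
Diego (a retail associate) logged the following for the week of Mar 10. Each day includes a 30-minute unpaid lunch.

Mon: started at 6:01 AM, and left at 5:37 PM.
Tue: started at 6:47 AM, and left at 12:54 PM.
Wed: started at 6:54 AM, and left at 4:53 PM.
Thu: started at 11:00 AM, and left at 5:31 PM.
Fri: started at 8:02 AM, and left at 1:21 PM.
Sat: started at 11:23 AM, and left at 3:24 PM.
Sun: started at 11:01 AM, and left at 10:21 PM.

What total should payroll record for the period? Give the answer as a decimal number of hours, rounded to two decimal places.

Mon: 6:01 AM–5:37 PM = 11 h 36 min; less 30 min break → 11 h 6 min
Tue: 6:47 AM–12:54 PM = 6 h 7 min; less 30 min break → 5 h 37 min
Wed: 6:54 AM–4:53 PM = 9 h 59 min; less 30 min break → 9 h 29 min
Thu: 11:00 AM–5:31 PM = 6 h 31 min; less 30 min break → 6 h 1 min
Fri: 8:02 AM–1:21 PM = 5 h 19 min; less 30 min break → 4 h 49 min
Sat: 11:23 AM–3:24 PM = 4 h 1 min; less 30 min break → 3 h 31 min
Sun: 11:01 AM–10:21 PM = 11 h 20 min; less 30 min break → 10 h 50 min
Total: 11 h 6 min + 5 h 37 min + 9 h 29 min + 6 h 1 min + 4 h 49 min + 3 h 31 min + 10 h 50 min = 51 h 23 min.

51.38 hours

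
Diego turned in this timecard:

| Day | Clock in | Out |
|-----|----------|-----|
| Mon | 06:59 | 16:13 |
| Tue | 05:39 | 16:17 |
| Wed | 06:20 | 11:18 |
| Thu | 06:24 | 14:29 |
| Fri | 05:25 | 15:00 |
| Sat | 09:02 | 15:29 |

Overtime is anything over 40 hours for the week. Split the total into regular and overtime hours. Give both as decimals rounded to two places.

Mon: 06:59–16:13 = 9 h 14 min
Tue: 05:39–16:17 = 10 h 38 min
Wed: 06:20–11:18 = 4 h 58 min
Thu: 06:24–14:29 = 8 h 5 min
Fri: 05:25–15:00 = 9 h 35 min
Sat: 09:02–15:29 = 6 h 27 min
Total worked: 48 h 57 min = 48.95 h.
Threshold 40 h → overtime 8 h 57 min, regular 40 h 0 min.

Regular 40.00 hours, overtime 8.95 hours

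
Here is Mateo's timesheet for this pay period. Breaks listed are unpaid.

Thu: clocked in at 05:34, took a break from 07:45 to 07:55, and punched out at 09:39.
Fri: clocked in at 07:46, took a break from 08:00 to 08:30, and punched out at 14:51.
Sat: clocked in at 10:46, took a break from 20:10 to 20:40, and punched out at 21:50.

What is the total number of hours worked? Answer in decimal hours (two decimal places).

21.07 hours

Thu: 05:34–09:39 = 4 h 5 min; less 10 min break → 3 h 55 min
Fri: 07:46–14:51 = 7 h 5 min; less 30 min break → 6 h 35 min
Sat: 10:46–21:50 = 11 h 4 min; less 30 min break → 10 h 34 min
Total: 3 h 55 min + 6 h 35 min + 10 h 34 min = 21 h 4 min.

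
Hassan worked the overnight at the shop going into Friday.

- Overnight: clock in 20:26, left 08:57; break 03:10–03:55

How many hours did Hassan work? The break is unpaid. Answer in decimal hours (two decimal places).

Overnight: 20:26 → midnight = 3 h 34 min; midnight → 08:57 = 8 h 57 min; span 12 h 31 min; less 45 min break → 11 h 46 min

11.77 hours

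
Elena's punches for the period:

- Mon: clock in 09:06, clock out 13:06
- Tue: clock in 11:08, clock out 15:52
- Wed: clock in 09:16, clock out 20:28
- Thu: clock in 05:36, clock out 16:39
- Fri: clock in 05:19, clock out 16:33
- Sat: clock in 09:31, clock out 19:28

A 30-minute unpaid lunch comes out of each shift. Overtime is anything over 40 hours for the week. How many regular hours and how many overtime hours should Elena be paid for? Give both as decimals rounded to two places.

Mon: 09:06–13:06 = 4 h 0 min; less 30 min break → 3 h 30 min
Tue: 11:08–15:52 = 4 h 44 min; less 30 min break → 4 h 14 min
Wed: 09:16–20:28 = 11 h 12 min; less 30 min break → 10 h 42 min
Thu: 05:36–16:39 = 11 h 3 min; less 30 min break → 10 h 33 min
Fri: 05:19–16:33 = 11 h 14 min; less 30 min break → 10 h 44 min
Sat: 09:31–19:28 = 9 h 57 min; less 30 min break → 9 h 27 min
Total worked: 49 h 10 min = 49.17 h.
Threshold 40 h → overtime 9 h 10 min, regular 40 h 0 min.

Regular 40.00 hours, overtime 9.17 hours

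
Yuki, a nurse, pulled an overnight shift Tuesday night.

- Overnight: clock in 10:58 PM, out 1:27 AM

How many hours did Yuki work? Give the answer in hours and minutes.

2 h 29 min

Overnight: 10:58 PM → midnight = 1 h 2 min; midnight → 1:27 AM = 1 h 27 min; span 2 h 29 min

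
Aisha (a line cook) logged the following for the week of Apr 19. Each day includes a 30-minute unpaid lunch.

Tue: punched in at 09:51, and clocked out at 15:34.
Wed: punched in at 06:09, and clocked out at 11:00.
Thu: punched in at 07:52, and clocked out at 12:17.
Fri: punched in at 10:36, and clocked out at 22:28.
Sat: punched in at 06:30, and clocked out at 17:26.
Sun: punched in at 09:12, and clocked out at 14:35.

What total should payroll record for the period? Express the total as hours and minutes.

40 h 10 min

Tue: 09:51–15:34 = 5 h 43 min; less 30 min break → 5 h 13 min
Wed: 06:09–11:00 = 4 h 51 min; less 30 min break → 4 h 21 min
Thu: 07:52–12:17 = 4 h 25 min; less 30 min break → 3 h 55 min
Fri: 10:36–22:28 = 11 h 52 min; less 30 min break → 11 h 22 min
Sat: 06:30–17:26 = 10 h 56 min; less 30 min break → 10 h 26 min
Sun: 09:12–14:35 = 5 h 23 min; less 30 min break → 4 h 53 min
Total: 5 h 13 min + 4 h 21 min + 3 h 55 min + 11 h 22 min + 10 h 26 min + 4 h 53 min = 40 h 10 min.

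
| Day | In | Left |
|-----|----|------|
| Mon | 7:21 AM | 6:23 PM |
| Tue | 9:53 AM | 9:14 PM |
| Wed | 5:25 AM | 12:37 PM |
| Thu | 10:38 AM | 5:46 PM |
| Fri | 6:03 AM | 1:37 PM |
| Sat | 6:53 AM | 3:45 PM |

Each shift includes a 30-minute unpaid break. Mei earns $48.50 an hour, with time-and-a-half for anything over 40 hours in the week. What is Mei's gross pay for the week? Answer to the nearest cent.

Mon: 7:21 AM–6:23 PM = 11 h 2 min; less 30 min break → 10 h 32 min
Tue: 9:53 AM–9:14 PM = 11 h 21 min; less 30 min break → 10 h 51 min
Wed: 5:25 AM–12:37 PM = 7 h 12 min; less 30 min break → 6 h 42 min
Thu: 10:38 AM–5:46 PM = 7 h 8 min; less 30 min break → 6 h 38 min
Fri: 6:03 AM–1:37 PM = 7 h 34 min; less 30 min break → 7 h 4 min
Sat: 6:53 AM–3:45 PM = 8 h 52 min; less 30 min break → 8 h 22 min
Total worked: 50 h 9 min = 3009 min.
Regular 40 h 0 min = 2400 min at $48.50/h; overtime 10 h 9 min = 609 min at $72.75/h.
Pay = (2400 × $48.50 + 609 × $72.75) ÷ 60 = $2678.41.

$2678.41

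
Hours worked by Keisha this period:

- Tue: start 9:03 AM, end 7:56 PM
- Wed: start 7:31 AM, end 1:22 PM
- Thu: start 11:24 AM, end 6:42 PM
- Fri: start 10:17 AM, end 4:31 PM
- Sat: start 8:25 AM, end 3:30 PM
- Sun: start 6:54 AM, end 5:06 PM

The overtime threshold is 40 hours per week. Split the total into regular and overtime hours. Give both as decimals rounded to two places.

Regular 40.00 hours, overtime 7.55 hours

Tue: 9:03 AM–7:56 PM = 10 h 53 min
Wed: 7:31 AM–1:22 PM = 5 h 51 min
Thu: 11:24 AM–6:42 PM = 7 h 18 min
Fri: 10:17 AM–4:31 PM = 6 h 14 min
Sat: 8:25 AM–3:30 PM = 7 h 5 min
Sun: 6:54 AM–5:06 PM = 10 h 12 min
Total worked: 47 h 33 min = 47.55 h.
Threshold 40 h → overtime 7 h 33 min, regular 40 h 0 min.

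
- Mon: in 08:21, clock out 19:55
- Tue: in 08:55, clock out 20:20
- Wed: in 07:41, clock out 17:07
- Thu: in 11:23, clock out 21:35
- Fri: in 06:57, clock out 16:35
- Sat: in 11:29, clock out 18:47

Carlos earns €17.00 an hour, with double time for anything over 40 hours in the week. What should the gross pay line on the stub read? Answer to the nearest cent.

€1344.70

Mon: 08:21–19:55 = 11 h 34 min
Tue: 08:55–20:20 = 11 h 25 min
Wed: 07:41–17:07 = 9 h 26 min
Thu: 11:23–21:35 = 10 h 12 min
Fri: 06:57–16:35 = 9 h 38 min
Sat: 11:29–18:47 = 7 h 18 min
Total worked: 59 h 33 min = 3573 min.
Regular 40 h 0 min = 2400 min at €17.00/h; overtime 19 h 33 min = 1173 min at €34.00/h.
Pay = (2400 × €17.00 + 1173 × €34.00) ÷ 60 = €1344.70.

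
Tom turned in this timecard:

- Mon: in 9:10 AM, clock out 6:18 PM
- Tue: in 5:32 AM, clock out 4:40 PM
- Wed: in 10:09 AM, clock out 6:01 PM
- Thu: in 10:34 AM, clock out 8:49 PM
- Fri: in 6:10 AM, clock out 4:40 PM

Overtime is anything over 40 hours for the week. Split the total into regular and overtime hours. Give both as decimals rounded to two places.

Regular 40.00 hours, overtime 8.88 hours

Mon: 9:10 AM–6:18 PM = 9 h 8 min
Tue: 5:32 AM–4:40 PM = 11 h 8 min
Wed: 10:09 AM–6:01 PM = 7 h 52 min
Thu: 10:34 AM–8:49 PM = 10 h 15 min
Fri: 6:10 AM–4:40 PM = 10 h 30 min
Total worked: 48 h 53 min = 48.88 h.
Threshold 40 h → overtime 8 h 53 min, regular 40 h 0 min.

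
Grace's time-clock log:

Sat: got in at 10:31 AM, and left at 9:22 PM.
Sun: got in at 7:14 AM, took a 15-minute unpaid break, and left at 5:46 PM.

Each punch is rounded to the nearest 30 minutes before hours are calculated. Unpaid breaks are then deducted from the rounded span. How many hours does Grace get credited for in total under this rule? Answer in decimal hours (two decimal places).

Sat: in 10:31 AM→10:30 AM, out 9:22 PM→9:30 PM; 11 h 0 min
Sun: in 7:14 AM→7:00 AM, out 5:46 PM→6:00 PM; 11 h 0 min − 15 min = 10 h 45 min
Total credited: 21 h 45 min.

21.75 hours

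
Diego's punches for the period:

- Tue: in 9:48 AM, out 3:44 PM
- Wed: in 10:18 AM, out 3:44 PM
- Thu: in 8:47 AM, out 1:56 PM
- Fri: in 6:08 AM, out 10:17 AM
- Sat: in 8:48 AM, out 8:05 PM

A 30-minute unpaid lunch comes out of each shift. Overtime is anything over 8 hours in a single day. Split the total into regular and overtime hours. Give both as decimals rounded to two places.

Tue: 9:48 AM–3:44 PM = 5 h 56 min; less 30 min break → 5 h 26 min
Wed: 10:18 AM–3:44 PM = 5 h 26 min; less 30 min break → 4 h 56 min
Thu: 8:47 AM–1:56 PM = 5 h 9 min; less 30 min break → 4 h 39 min
Fri: 6:08 AM–10:17 AM = 4 h 9 min; less 30 min break → 3 h 39 min
Sat: 8:48 AM–8:05 PM = 11 h 17 min; less 30 min break → 10 h 47 min
Tue reg 5 h 26 min / OT 0 h 0 min; Wed reg 4 h 56 min / OT 0 h 0 min; Thu reg 4 h 39 min / OT 0 h 0 min; Fri reg 3 h 39 min / OT 0 h 0 min; Sat reg 8 h 0 min / OT 2 h 47 min.
Totals: regular 26 h 40 min, overtime 2 h 47 min.

Regular 26.67 hours, overtime 2.78 hours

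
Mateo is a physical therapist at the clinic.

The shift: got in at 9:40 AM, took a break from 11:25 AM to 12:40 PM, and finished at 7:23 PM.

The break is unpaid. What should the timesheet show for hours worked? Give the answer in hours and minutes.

8 h 28 min

The shift: 9:40 AM–7:23 PM = 9 h 43 min; less 75 min break → 8 h 28 min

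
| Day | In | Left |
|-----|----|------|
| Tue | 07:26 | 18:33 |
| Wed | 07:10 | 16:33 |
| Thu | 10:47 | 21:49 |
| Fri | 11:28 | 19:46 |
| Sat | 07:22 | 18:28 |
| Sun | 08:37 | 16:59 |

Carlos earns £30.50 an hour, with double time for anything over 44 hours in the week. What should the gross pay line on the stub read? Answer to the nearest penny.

Tue: 07:26–18:33 = 11 h 7 min
Wed: 07:10–16:33 = 9 h 23 min
Thu: 10:47–21:49 = 11 h 2 min
Fri: 11:28–19:46 = 8 h 18 min
Sat: 07:22–18:28 = 11 h 6 min
Sun: 08:37–16:59 = 8 h 22 min
Total worked: 59 h 18 min = 3558 min.
Regular 44 h 0 min = 2640 min at £30.50/h; overtime 15 h 18 min = 918 min at £61.00/h.
Pay = (2640 × £30.50 + 918 × £61.00) ÷ 60 = £2275.30.

£2275.30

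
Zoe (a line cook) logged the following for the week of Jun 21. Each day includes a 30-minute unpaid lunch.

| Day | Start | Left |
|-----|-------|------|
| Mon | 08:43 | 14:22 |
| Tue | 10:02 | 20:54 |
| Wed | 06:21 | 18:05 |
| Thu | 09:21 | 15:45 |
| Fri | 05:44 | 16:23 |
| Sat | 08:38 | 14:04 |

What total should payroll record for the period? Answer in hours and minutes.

47 h 44 min

Mon: 08:43–14:22 = 5 h 39 min; less 30 min break → 5 h 9 min
Tue: 10:02–20:54 = 10 h 52 min; less 30 min break → 10 h 22 min
Wed: 06:21–18:05 = 11 h 44 min; less 30 min break → 11 h 14 min
Thu: 09:21–15:45 = 6 h 24 min; less 30 min break → 5 h 54 min
Fri: 05:44–16:23 = 10 h 39 min; less 30 min break → 10 h 9 min
Sat: 08:38–14:04 = 5 h 26 min; less 30 min break → 4 h 56 min
Total: 5 h 9 min + 10 h 22 min + 11 h 14 min + 5 h 54 min + 10 h 9 min + 4 h 56 min = 47 h 44 min.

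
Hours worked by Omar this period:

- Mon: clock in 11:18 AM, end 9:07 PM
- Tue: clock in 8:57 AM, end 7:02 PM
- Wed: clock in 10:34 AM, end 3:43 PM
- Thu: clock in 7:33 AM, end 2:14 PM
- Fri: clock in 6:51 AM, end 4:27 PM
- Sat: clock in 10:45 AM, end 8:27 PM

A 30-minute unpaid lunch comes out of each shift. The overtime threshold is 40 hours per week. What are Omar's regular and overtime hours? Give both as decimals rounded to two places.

Regular 40.00 hours, overtime 8.03 hours

Mon: 11:18 AM–9:07 PM = 9 h 49 min; less 30 min break → 9 h 19 min
Tue: 8:57 AM–7:02 PM = 10 h 5 min; less 30 min break → 9 h 35 min
Wed: 10:34 AM–3:43 PM = 5 h 9 min; less 30 min break → 4 h 39 min
Thu: 7:33 AM–2:14 PM = 6 h 41 min; less 30 min break → 6 h 11 min
Fri: 6:51 AM–4:27 PM = 9 h 36 min; less 30 min break → 9 h 6 min
Sat: 10:45 AM–8:27 PM = 9 h 42 min; less 30 min break → 9 h 12 min
Total worked: 48 h 2 min = 48.03 h.
Threshold 40 h → overtime 8 h 2 min, regular 40 h 0 min.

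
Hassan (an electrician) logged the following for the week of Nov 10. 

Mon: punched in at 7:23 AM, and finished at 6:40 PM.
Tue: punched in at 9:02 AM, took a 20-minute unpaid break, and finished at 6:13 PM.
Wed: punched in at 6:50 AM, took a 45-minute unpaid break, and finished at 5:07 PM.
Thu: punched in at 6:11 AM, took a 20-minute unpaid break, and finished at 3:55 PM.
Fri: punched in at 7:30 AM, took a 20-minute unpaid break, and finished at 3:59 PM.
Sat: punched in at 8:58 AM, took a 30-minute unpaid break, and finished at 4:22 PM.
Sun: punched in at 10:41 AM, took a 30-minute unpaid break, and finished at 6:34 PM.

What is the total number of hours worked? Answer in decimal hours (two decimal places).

61.50 hours

Mon: 7:23 AM–6:40 PM = 11 h 17 min
Tue: 9:02 AM–6:13 PM = 9 h 11 min; less 20 min break → 8 h 51 min
Wed: 6:50 AM–5:07 PM = 10 h 17 min; less 45 min break → 9 h 32 min
Thu: 6:11 AM–3:55 PM = 9 h 44 min; less 20 min break → 9 h 24 min
Fri: 7:30 AM–3:59 PM = 8 h 29 min; less 20 min break → 8 h 9 min
Sat: 8:58 AM–4:22 PM = 7 h 24 min; less 30 min break → 6 h 54 min
Sun: 10:41 AM–6:34 PM = 7 h 53 min; less 30 min break → 7 h 23 min
Total: 11 h 17 min + 8 h 51 min + 9 h 32 min + 9 h 24 min + 8 h 9 min + 6 h 54 min + 7 h 23 min = 61 h 30 min.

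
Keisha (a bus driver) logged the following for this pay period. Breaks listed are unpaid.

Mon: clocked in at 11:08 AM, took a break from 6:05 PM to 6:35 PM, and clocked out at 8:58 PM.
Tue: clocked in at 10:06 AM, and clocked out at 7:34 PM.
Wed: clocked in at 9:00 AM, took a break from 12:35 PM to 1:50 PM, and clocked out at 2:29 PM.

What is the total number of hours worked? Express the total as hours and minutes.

Mon: 11:08 AM–8:58 PM = 9 h 50 min; less 30 min break → 9 h 20 min
Tue: 10:06 AM–7:34 PM = 9 h 28 min
Wed: 9:00 AM–2:29 PM = 5 h 29 min; less 75 min break → 4 h 14 min
Total: 9 h 20 min + 9 h 28 min + 4 h 14 min = 23 h 2 min.

23 h 2 min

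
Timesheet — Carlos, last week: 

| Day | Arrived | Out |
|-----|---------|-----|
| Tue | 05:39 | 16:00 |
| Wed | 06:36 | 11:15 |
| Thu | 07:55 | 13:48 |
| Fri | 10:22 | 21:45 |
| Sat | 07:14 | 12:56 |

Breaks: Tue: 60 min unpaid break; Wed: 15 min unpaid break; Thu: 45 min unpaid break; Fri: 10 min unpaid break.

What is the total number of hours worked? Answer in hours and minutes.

35 h 48 min

Tue: 05:39–16:00 = 10 h 21 min; less 60 min break → 9 h 21 min
Wed: 06:36–11:15 = 4 h 39 min; less 15 min break → 4 h 24 min
Thu: 07:55–13:48 = 5 h 53 min; less 45 min break → 5 h 8 min
Fri: 10:22–21:45 = 11 h 23 min; less 10 min break → 11 h 13 min
Sat: 07:14–12:56 = 5 h 42 min
Total: 9 h 21 min + 4 h 24 min + 5 h 8 min + 11 h 13 min + 5 h 42 min = 35 h 48 min.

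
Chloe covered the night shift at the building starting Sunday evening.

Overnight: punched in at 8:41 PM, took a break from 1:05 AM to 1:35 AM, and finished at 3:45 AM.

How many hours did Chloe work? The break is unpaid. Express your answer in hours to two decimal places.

6.57 hours

Overnight: 8:41 PM → midnight = 3 h 19 min; midnight → 3:45 AM = 3 h 45 min; span 7 h 4 min; less 30 min break → 6 h 34 min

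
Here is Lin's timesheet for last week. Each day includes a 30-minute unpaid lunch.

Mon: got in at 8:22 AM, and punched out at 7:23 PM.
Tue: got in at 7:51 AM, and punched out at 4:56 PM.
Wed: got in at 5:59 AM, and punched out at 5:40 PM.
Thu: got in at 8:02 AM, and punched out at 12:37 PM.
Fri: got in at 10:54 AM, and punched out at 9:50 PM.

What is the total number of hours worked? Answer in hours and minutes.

44 h 48 min

Mon: 8:22 AM–7:23 PM = 11 h 1 min; less 30 min break → 10 h 31 min
Tue: 7:51 AM–4:56 PM = 9 h 5 min; less 30 min break → 8 h 35 min
Wed: 5:59 AM–5:40 PM = 11 h 41 min; less 30 min break → 11 h 11 min
Thu: 8:02 AM–12:37 PM = 4 h 35 min; less 30 min break → 4 h 5 min
Fri: 10:54 AM–9:50 PM = 10 h 56 min; less 30 min break → 10 h 26 min
Total: 10 h 31 min + 8 h 35 min + 11 h 11 min + 4 h 5 min + 10 h 26 min = 44 h 48 min.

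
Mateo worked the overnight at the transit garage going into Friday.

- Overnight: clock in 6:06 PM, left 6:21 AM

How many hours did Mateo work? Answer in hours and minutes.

Overnight: 6:06 PM → midnight = 5 h 54 min; midnight → 6:21 AM = 6 h 21 min; span 12 h 15 min

12 h 15 min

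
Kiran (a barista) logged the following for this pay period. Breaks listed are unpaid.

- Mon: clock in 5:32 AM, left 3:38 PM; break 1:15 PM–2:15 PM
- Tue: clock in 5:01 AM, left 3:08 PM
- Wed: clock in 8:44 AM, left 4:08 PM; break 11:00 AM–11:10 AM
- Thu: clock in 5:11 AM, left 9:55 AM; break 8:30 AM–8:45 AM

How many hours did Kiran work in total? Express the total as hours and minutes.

30 h 56 min

Mon: 5:32 AM–3:38 PM = 10 h 6 min; less 60 min break → 9 h 6 min
Tue: 5:01 AM–3:08 PM = 10 h 7 min
Wed: 8:44 AM–4:08 PM = 7 h 24 min; less 10 min break → 7 h 14 min
Thu: 5:11 AM–9:55 AM = 4 h 44 min; less 15 min break → 4 h 29 min
Total: 9 h 6 min + 10 h 7 min + 7 h 14 min + 4 h 29 min = 30 h 56 min.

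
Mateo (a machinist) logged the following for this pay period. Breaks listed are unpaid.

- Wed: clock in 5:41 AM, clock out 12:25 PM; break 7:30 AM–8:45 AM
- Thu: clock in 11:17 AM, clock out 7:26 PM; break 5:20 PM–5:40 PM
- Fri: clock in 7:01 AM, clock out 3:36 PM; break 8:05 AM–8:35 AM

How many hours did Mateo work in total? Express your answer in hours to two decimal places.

Wed: 5:41 AM–12:25 PM = 6 h 44 min; less 75 min break → 5 h 29 min
Thu: 11:17 AM–7:26 PM = 8 h 9 min; less 20 min break → 7 h 49 min
Fri: 7:01 AM–3:36 PM = 8 h 35 min; less 30 min break → 8 h 5 min
Total: 5 h 29 min + 7 h 49 min + 8 h 5 min = 21 h 23 min.

21.38 hours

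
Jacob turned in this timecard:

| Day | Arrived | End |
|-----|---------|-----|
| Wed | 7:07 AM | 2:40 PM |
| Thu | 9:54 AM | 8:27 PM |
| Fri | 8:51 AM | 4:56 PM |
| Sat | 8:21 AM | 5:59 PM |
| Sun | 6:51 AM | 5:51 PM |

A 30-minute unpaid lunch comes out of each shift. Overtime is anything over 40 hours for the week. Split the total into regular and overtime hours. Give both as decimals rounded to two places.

Wed: 7:07 AM–2:40 PM = 7 h 33 min; less 30 min break → 7 h 3 min
Thu: 9:54 AM–8:27 PM = 10 h 33 min; less 30 min break → 10 h 3 min
Fri: 8:51 AM–4:56 PM = 8 h 5 min; less 30 min break → 7 h 35 min
Sat: 8:21 AM–5:59 PM = 9 h 38 min; less 30 min break → 9 h 8 min
Sun: 6:51 AM–5:51 PM = 11 h 0 min; less 30 min break → 10 h 30 min
Total worked: 44 h 19 min = 44.32 h.
Threshold 40 h → overtime 4 h 19 min, regular 40 h 0 min.

Regular 40.00 hours, overtime 4.32 hours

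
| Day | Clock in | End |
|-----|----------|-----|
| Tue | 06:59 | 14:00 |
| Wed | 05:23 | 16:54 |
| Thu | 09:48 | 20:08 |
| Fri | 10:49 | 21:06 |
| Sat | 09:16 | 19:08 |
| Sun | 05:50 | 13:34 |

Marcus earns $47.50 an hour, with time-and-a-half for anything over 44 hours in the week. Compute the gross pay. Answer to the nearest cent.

Tue: 06:59–14:00 = 7 h 1 min
Wed: 05:23–16:54 = 11 h 31 min
Thu: 09:48–20:08 = 10 h 20 min
Fri: 10:49–21:06 = 10 h 17 min
Sat: 09:16–19:08 = 9 h 52 min
Sun: 05:50–13:34 = 7 h 44 min
Total worked: 56 h 45 min = 3405 min.
Regular 44 h 0 min = 2640 min at $47.50/h; overtime 12 h 45 min = 765 min at $71.25/h.
Pay = (2640 × $47.50 + 765 × $71.25) ÷ 60 = $2998.44.

$2998.44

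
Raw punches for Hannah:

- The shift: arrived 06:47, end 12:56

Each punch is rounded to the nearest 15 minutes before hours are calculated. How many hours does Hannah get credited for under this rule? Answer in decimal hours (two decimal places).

The shift: in 06:47→06:45, out 12:56→13:00; 6 h 15 min

6.25 hours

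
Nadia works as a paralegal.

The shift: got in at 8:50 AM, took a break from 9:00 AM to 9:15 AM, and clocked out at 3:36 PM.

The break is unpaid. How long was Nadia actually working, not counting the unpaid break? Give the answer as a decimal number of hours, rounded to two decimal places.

6.52 hours

The shift: 8:50 AM–3:36 PM = 6 h 46 min; less 15 min break → 6 h 31 min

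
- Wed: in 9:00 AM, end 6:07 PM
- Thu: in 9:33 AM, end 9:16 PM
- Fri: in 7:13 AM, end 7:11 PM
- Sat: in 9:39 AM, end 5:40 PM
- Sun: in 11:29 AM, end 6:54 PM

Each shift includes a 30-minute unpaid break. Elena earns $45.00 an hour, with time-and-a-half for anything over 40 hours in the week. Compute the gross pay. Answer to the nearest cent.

$2187.00

Wed: 9:00 AM–6:07 PM = 9 h 7 min; less 30 min break → 8 h 37 min
Thu: 9:33 AM–9:16 PM = 11 h 43 min; less 30 min break → 11 h 13 min
Fri: 7:13 AM–7:11 PM = 11 h 58 min; less 30 min break → 11 h 28 min
Sat: 9:39 AM–5:40 PM = 8 h 1 min; less 30 min break → 7 h 31 min
Sun: 11:29 AM–6:54 PM = 7 h 25 min; less 30 min break → 6 h 55 min
Total worked: 45 h 44 min = 2744 min.
Regular 40 h 0 min = 2400 min at $45.00/h; overtime 5 h 44 min = 344 min at $67.50/h.
Pay = (2400 × $45.00 + 344 × $67.50) ÷ 60 = $2187.00.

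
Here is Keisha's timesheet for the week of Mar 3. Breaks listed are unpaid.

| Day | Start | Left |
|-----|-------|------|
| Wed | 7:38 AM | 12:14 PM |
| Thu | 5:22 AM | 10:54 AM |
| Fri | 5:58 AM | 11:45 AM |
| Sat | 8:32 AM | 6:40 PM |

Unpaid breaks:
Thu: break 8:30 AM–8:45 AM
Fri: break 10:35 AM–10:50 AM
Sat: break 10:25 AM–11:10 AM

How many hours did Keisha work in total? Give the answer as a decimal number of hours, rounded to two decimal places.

Wed: 7:38 AM–12:14 PM = 4 h 36 min
Thu: 5:22 AM–10:54 AM = 5 h 32 min; less 15 min break → 5 h 17 min
Fri: 5:58 AM–11:45 AM = 5 h 47 min; less 15 min break → 5 h 32 min
Sat: 8:32 AM–6:40 PM = 10 h 8 min; less 45 min break → 9 h 23 min
Total: 4 h 36 min + 5 h 17 min + 5 h 32 min + 9 h 23 min = 24 h 48 min.

24.80 hours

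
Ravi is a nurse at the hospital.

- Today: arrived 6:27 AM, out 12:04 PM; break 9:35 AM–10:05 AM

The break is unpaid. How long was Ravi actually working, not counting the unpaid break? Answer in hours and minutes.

5 h 7 min

Today: 6:27 AM–12:04 PM = 5 h 37 min; less 30 min break → 5 h 7 min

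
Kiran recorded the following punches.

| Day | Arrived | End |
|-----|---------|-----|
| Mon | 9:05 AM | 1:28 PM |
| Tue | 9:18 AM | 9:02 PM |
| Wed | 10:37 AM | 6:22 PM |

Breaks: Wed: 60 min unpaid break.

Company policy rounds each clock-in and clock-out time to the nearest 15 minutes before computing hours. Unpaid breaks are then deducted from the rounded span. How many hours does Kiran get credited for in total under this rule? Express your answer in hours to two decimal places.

Mon: in 9:05 AM→9:00 AM, out 1:28 PM→1:30 PM; 4 h 30 min
Tue: in 9:18 AM→9:15 AM, out 9:02 PM→9:00 PM; 11 h 45 min
Wed: in 10:37 AM→10:30 AM, out 6:22 PM→6:15 PM; 7 h 45 min − 60 min = 6 h 45 min
Total credited: 23 h 0 min.

23.00 hours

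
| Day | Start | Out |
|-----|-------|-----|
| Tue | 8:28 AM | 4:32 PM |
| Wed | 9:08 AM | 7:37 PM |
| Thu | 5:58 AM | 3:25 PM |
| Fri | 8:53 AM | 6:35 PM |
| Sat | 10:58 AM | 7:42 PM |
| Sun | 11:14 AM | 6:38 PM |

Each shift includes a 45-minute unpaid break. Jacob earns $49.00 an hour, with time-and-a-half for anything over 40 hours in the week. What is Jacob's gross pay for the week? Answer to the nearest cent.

$2646.00

Tue: 8:28 AM–4:32 PM = 8 h 4 min; less 45 min break → 7 h 19 min
Wed: 9:08 AM–7:37 PM = 10 h 29 min; less 45 min break → 9 h 44 min
Thu: 5:58 AM–3:25 PM = 9 h 27 min; less 45 min break → 8 h 42 min
Fri: 8:53 AM–6:35 PM = 9 h 42 min; less 45 min break → 8 h 57 min
Sat: 10:58 AM–7:42 PM = 8 h 44 min; less 45 min break → 7 h 59 min
Sun: 11:14 AM–6:38 PM = 7 h 24 min; less 45 min break → 6 h 39 min
Total worked: 49 h 20 min = 2960 min.
Regular 40 h 0 min = 2400 min at $49.00/h; overtime 9 h 20 min = 560 min at $73.50/h.
Pay = (2400 × $49.00 + 560 × $73.50) ÷ 60 = $2646.00.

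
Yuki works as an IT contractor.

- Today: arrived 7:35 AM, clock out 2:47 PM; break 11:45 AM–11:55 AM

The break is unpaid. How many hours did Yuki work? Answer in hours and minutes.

Today: 7:35 AM–2:47 PM = 7 h 12 min; less 10 min break → 7 h 2 min

7 h 2 min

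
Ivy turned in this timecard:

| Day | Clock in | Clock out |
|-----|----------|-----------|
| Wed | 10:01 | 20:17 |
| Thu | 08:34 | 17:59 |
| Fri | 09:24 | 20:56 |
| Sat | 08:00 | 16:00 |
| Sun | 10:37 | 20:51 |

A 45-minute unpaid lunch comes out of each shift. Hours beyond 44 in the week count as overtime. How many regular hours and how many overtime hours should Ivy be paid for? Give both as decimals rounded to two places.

Regular 44.00 hours, overtime 1.70 hours

Wed: 10:01–20:17 = 10 h 16 min; less 45 min break → 9 h 31 min
Thu: 08:34–17:59 = 9 h 25 min; less 45 min break → 8 h 40 min
Fri: 09:24–20:56 = 11 h 32 min; less 45 min break → 10 h 47 min
Sat: 08:00–16:00 = 8 h 0 min; less 45 min break → 7 h 15 min
Sun: 10:37–20:51 = 10 h 14 min; less 45 min break → 9 h 29 min
Total worked: 45 h 42 min = 45.70 h.
Threshold 44 h → overtime 1 h 42 min, regular 44 h 0 min.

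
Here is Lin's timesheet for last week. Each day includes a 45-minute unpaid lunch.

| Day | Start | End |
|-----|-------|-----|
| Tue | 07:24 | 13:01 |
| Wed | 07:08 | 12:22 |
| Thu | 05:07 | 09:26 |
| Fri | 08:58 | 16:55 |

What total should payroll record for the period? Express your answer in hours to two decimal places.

Tue: 07:24–13:01 = 5 h 37 min; less 45 min break → 4 h 52 min
Wed: 07:08–12:22 = 5 h 14 min; less 45 min break → 4 h 29 min
Thu: 05:07–09:26 = 4 h 19 min; less 45 min break → 3 h 34 min
Fri: 08:58–16:55 = 7 h 57 min; less 45 min break → 7 h 12 min
Total: 4 h 52 min + 4 h 29 min + 3 h 34 min + 7 h 12 min = 20 h 7 min.

20.12 hours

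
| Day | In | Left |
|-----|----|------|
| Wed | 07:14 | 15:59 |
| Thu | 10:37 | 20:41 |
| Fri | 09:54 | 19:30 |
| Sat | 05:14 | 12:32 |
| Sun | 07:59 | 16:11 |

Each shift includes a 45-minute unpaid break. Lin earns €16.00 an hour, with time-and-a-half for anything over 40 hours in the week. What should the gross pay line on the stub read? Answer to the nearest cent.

€644.00

Wed: 07:14–15:59 = 8 h 45 min; less 45 min break → 8 h 0 min
Thu: 10:37–20:41 = 10 h 4 min; less 45 min break → 9 h 19 min
Fri: 09:54–19:30 = 9 h 36 min; less 45 min break → 8 h 51 min
Sat: 05:14–12:32 = 7 h 18 min; less 45 min break → 6 h 33 min
Sun: 07:59–16:11 = 8 h 12 min; less 45 min break → 7 h 27 min
Total worked: 40 h 10 min = 2410 min.
Regular 40 h 0 min = 2400 min at €16.00/h; overtime 0 h 10 min = 10 min at €24.00/h.
Pay = (2400 × €16.00 + 10 × €24.00) ÷ 60 = €644.00.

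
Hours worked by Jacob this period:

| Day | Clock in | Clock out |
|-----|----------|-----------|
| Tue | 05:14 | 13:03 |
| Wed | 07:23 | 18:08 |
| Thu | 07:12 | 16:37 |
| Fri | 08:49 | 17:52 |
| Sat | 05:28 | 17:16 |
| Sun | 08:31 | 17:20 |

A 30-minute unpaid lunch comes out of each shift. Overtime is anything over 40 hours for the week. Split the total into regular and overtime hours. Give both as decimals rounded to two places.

Regular 40.00 hours, overtime 14.65 hours

Tue: 05:14–13:03 = 7 h 49 min; less 30 min break → 7 h 19 min
Wed: 07:23–18:08 = 10 h 45 min; less 30 min break → 10 h 15 min
Thu: 07:12–16:37 = 9 h 25 min; less 30 min break → 8 h 55 min
Fri: 08:49–17:52 = 9 h 3 min; less 30 min break → 8 h 33 min
Sat: 05:28–17:16 = 11 h 48 min; less 30 min break → 11 h 18 min
Sun: 08:31–17:20 = 8 h 49 min; less 30 min break → 8 h 19 min
Total worked: 54 h 39 min = 54.65 h.
Threshold 40 h → overtime 14 h 39 min, regular 40 h 0 min.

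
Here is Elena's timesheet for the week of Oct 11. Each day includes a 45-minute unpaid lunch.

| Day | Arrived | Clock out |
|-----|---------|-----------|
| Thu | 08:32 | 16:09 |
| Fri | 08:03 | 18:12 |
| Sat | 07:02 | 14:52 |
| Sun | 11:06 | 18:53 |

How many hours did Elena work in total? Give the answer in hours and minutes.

Thu: 08:32–16:09 = 7 h 37 min; less 45 min break → 6 h 52 min
Fri: 08:03–18:12 = 10 h 9 min; less 45 min break → 9 h 24 min
Sat: 07:02–14:52 = 7 h 50 min; less 45 min break → 7 h 5 min
Sun: 11:06–18:53 = 7 h 47 min; less 45 min break → 7 h 2 min
Total: 6 h 52 min + 9 h 24 min + 7 h 5 min + 7 h 2 min = 30 h 23 min.

30 h 23 min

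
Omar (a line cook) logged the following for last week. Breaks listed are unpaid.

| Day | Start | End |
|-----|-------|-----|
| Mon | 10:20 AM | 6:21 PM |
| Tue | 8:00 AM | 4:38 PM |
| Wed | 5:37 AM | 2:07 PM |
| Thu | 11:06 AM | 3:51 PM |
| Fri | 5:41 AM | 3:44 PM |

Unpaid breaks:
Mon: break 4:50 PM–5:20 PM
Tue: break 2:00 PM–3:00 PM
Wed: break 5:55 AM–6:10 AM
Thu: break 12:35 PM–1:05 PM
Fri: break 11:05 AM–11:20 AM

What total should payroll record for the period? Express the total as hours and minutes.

37 h 27 min

Mon: 10:20 AM–6:21 PM = 8 h 1 min; less 30 min break → 7 h 31 min
Tue: 8:00 AM–4:38 PM = 8 h 38 min; less 60 min break → 7 h 38 min
Wed: 5:37 AM–2:07 PM = 8 h 30 min; less 15 min break → 8 h 15 min
Thu: 11:06 AM–3:51 PM = 4 h 45 min; less 30 min break → 4 h 15 min
Fri: 5:41 AM–3:44 PM = 10 h 3 min; less 15 min break → 9 h 48 min
Total: 7 h 31 min + 7 h 38 min + 8 h 15 min + 4 h 15 min + 9 h 48 min = 37 h 27 min.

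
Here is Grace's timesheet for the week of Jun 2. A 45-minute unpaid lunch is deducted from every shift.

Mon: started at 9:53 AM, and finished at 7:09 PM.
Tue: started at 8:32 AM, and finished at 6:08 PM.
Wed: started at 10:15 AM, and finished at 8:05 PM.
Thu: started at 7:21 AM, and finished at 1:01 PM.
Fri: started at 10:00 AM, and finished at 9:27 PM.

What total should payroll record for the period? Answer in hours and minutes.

Mon: 9:53 AM–7:09 PM = 9 h 16 min; less 45 min break → 8 h 31 min
Tue: 8:32 AM–6:08 PM = 9 h 36 min; less 45 min break → 8 h 51 min
Wed: 10:15 AM–8:05 PM = 9 h 50 min; less 45 min break → 9 h 5 min
Thu: 7:21 AM–1:01 PM = 5 h 40 min; less 45 min break → 4 h 55 min
Fri: 10:00 AM–9:27 PM = 11 h 27 min; less 45 min break → 10 h 42 min
Total: 8 h 31 min + 8 h 51 min + 9 h 5 min + 4 h 55 min + 10 h 42 min = 42 h 4 min.

42 h 4 min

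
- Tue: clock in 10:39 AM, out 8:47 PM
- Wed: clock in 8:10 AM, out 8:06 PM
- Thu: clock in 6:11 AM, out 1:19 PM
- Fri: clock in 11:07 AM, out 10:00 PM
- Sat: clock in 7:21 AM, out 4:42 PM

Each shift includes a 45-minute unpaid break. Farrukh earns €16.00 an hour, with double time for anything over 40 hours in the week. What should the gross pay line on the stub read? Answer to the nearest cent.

Tue: 10:39 AM–8:47 PM = 10 h 8 min; less 45 min break → 9 h 23 min
Wed: 8:10 AM–8:06 PM = 11 h 56 min; less 45 min break → 11 h 11 min
Thu: 6:11 AM–1:19 PM = 7 h 8 min; less 45 min break → 6 h 23 min
Fri: 11:07 AM–10:00 PM = 10 h 53 min; less 45 min break → 10 h 8 min
Sat: 7:21 AM–4:42 PM = 9 h 21 min; less 45 min break → 8 h 36 min
Total worked: 45 h 41 min = 2741 min.
Regular 40 h 0 min = 2400 min at €16.00/h; overtime 5 h 41 min = 341 min at €32.00/h.
Pay = (2400 × €16.00 + 341 × €32.00) ÷ 60 = €821.87.

€821.87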